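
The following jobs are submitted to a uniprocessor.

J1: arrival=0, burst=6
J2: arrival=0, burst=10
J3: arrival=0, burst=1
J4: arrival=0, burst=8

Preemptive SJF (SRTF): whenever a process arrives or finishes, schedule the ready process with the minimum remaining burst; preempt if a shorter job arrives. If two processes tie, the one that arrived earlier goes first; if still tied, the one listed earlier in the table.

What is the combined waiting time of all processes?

Schedule: | J3 0-1 | J1 1-7 | J4 7-15 | J2 15-25 |
Completion: J1=7  J2=25  J3=1  J4=15
Waiting = turnaround − burst: J1=1, J2=15, J3=0, J4=7
Total waiting = 1 + 15 + 0 + 7 = 23

23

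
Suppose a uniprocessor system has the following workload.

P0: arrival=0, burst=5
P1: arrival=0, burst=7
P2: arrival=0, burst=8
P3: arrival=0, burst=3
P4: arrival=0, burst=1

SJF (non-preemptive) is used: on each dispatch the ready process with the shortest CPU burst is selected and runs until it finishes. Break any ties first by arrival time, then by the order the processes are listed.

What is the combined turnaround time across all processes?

54

Schedule: | P4 0-1 | P3 1-4 | P0 4-9 | P1 9-16 | P2 16-24 |
Completion: P0=9  P1=16  P2=24  P3=4  P4=1
Turnaround = completion − arrival: P0=9, P1=16, P2=24, P3=4, P4=1
Total turnaround = 9 + 16 + 24 + 4 + 1 = 54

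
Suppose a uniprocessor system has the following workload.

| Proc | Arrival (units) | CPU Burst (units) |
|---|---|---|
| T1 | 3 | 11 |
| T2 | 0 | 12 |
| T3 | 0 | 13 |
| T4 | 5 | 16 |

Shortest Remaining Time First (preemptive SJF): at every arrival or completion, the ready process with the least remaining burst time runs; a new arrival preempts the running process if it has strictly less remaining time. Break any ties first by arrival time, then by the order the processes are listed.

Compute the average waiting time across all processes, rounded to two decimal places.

15.75

Timeline: | T2 0-12 | T1 12-23 | T3 23-36 | T4 36-52 |
Completion: T1=23  T2=12  T3=36  T4=52
Turnaround (C−A): T1=20  T2=12  T3=36  T4=47
Waiting times: T1=9, T2=0, T3=23, T4=31
Average waiting = (9+0+23+31) / 4 = 63/4 = 15.75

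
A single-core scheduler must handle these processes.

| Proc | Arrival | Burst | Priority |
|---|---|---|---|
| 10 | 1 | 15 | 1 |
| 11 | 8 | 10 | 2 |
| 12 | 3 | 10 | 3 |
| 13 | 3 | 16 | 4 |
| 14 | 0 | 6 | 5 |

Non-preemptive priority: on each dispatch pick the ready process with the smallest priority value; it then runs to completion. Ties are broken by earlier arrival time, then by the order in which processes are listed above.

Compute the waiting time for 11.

13

Schedule: | 14 0-6 | 10 6-21 | 11 21-31 | 12 31-41 | 13 41-57 |
Completion: 10=21  11=31  12=41  13=57  14=6
Waiting(11) = turnaround − burst = 23 − 10 = 13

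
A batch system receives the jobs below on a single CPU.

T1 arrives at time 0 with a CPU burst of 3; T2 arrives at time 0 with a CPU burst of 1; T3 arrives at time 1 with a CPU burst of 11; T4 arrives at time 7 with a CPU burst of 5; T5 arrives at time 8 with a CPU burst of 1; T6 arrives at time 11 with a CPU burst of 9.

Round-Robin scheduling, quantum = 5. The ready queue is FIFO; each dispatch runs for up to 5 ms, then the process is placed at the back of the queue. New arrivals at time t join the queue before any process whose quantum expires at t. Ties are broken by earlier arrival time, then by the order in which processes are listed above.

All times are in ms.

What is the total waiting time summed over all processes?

35

Gantt: | T1 0-3 | T2 3-4 | T3 4-9 | T4 9-14 | T5 14-15 | T3 15-20 | T6 20-25 | T3 25-26 | T6 26-30 |
Completion: T1=3  T2=4  T3=26  T4=14  T5=15  T6=30
Waiting = turnaround − burst: T1=0, T2=3, T3=14, T4=2, T5=6, T6=10
Total waiting = 0 + 3 + 14 + 2 + 6 + 10 = 35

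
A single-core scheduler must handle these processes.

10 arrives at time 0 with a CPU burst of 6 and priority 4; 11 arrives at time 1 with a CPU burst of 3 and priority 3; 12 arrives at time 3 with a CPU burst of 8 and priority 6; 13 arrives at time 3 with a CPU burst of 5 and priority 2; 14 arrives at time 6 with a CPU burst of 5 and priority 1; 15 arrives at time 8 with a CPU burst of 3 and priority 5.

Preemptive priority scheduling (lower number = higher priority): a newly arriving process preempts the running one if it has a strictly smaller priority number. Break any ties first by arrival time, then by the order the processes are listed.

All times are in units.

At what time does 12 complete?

Timeline: | 10 0-1 | 11 1-3 | 13 3-6 | 14 6-11 | 13 11-13 | 11 13-14 | 10 14-19 | 15 19-22 | 12 22-30 |
Completion: 10=19  11=14  12=30  13=13  14=11  15=22
Turnaround (C−A): 10=19  11=13  12=27  13=10  14=5  15=14

30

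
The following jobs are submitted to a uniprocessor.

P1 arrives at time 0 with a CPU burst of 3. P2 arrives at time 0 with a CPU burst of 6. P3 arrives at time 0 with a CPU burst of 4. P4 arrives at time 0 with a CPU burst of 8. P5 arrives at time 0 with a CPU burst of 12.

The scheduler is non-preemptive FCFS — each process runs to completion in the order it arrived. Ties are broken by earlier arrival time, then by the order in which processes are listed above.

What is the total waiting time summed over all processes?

Timeline: | P1 0-3 | P2 3-9 | P3 9-13 | P4 13-21 | P5 21-33 |
Completion: P1=3  P2=9  P3=13  P4=21  P5=33
Waiting = turnaround − burst: P1=0, P2=3, P3=9, P4=13, P5=21
Total waiting = 0 + 3 + 9 + 13 + 21 = 46

46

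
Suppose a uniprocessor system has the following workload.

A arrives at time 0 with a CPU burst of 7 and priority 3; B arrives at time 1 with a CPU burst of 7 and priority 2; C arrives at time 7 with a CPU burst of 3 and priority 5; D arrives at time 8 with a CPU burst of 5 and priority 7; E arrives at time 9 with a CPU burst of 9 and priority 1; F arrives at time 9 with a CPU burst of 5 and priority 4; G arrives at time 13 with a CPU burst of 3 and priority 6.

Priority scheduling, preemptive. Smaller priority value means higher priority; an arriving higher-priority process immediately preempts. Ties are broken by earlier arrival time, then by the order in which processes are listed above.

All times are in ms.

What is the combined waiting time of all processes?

95

Gantt: | A 0-1 | B 1-8 | A 8-9 | E 9-18 | A 18-23 | F 23-28 | C 28-31 | G 31-34 | D 34-39 |
Completion: A=23  B=8  C=31  D=39  E=18  F=28  G=34
Waiting = turnaround − burst: A=16, B=0, C=21, D=26, E=0, F=14, G=18
Total waiting = 16 + 0 + 21 + 26 + 0 + 14 + 18 = 95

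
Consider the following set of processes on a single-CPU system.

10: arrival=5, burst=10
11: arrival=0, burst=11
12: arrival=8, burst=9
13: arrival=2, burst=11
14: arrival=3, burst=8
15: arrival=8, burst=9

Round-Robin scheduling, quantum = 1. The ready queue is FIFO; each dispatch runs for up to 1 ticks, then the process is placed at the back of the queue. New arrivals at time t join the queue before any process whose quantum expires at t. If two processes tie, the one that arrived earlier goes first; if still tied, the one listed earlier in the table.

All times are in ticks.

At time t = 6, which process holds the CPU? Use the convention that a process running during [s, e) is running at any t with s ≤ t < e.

11

Gantt: | 11 0-2 | 13 2-3 | 11 3-4 | 14 4-5 | 13 5-6 | 11 6-7 | 10 7-8 | 14 8-9 | 13 9-10 | 11 10-11 | 12 11-12 | 15 12-13 | 10 13-14 | 14 14-15 | 13 15-16 | 11 16-17 | 12 17-18 | 15 18-19 | 10 19-20 | 14 20-21 | 13 21-22 | 11 22-23 | 12 23-24 | 15 24-25 | 10 25-26 | 14 26-27 | 13 27-28 | 11 28-29 | 12 29-30 | 15 30-31 | 10 31-32 | 14 32-33 | 13 33-34 | 11 34-35 | 12 35-36 | 15 36-37 | 10 37-38 | 14 38-39 | 13 39-40 | 11 40-41 | 12 41-42 | 15 42-43 | 10 43-44 | 14 44-45 | 13 45-46 | 11 46-47 | 12 47-48 | 15 48-49 | 10 49-50 | 13 50-51 | 12 51-52 | 15 52-53 | 10 53-54 | 13 54-55 | 12 55-56 | 15 56-57 | 10 57-58 |
Completion: 10=58  11=47  12=56  13=55  14=45  15=57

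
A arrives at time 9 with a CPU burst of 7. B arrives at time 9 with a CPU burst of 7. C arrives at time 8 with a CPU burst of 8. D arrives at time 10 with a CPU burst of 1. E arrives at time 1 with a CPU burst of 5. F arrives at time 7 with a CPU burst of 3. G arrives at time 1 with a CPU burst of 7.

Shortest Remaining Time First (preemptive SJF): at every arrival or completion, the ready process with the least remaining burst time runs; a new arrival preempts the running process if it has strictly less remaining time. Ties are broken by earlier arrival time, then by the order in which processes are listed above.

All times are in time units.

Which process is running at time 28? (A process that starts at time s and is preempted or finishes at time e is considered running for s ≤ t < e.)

Gantt: | idle 0-1 | E 1-6 | G 6-7 | F 7-10 | D 10-11 | G 11-17 | A 17-24 | B 24-31 | C 31-39 |
Completion: A=24  B=31  C=39  D=11  E=6  F=10  G=17
Turnaround (C−A): A=15  B=22  C=31  D=1  E=5  F=3  G=16

B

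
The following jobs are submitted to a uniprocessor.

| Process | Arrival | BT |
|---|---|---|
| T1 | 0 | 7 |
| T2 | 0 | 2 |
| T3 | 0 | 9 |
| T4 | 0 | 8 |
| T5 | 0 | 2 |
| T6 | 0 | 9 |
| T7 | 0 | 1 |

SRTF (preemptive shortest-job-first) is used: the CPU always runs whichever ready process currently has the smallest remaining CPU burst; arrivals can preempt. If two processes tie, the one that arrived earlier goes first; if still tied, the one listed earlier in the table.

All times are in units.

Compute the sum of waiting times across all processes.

Schedule: | T7 0-1 | T2 1-3 | T5 3-5 | T1 5-12 | T4 12-20 | T3 20-29 | T6 29-38 |
Completion: T1=12  T2=3  T3=29  T4=20  T5=5  T6=38  T7=1
Waiting = turnaround − burst: T1=5, T2=1, T3=20, T4=12, T5=3, T6=29, T7=0
Total waiting = 5 + 1 + 20 + 12 + 3 + 29 + 0 = 70

70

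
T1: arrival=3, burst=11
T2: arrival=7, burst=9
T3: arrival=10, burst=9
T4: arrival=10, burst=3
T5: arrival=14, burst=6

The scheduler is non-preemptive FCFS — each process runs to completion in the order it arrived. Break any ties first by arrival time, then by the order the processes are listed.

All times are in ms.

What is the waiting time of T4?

Gantt: | idle 0-3 | T1 3-14 | T2 14-23 | T3 23-32 | T4 32-35 | T5 35-41 |
Completion: T1=14  T2=23  T3=32  T4=35  T5=41
Turnaround (C−A): T1=11  T2=16  T3=22  T4=25  T5=27
Waiting(T4) = turnaround − burst = 25 − 3 = 22

22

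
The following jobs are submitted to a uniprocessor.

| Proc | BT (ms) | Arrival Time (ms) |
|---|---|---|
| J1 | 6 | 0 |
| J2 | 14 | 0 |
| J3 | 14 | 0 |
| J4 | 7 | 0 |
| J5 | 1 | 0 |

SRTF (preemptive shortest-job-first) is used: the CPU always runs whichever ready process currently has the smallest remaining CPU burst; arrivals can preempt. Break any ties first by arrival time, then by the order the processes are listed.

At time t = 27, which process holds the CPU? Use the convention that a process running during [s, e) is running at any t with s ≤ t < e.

Timeline: | J5 0-1 | J1 1-7 | J4 7-14 | J2 14-28 | J3 28-42 |
Completion: J1=7  J2=28  J3=42  J4=14  J5=1
Turnaround (C−A): J1=7  J2=28  J3=42  J4=14  J5=1

J2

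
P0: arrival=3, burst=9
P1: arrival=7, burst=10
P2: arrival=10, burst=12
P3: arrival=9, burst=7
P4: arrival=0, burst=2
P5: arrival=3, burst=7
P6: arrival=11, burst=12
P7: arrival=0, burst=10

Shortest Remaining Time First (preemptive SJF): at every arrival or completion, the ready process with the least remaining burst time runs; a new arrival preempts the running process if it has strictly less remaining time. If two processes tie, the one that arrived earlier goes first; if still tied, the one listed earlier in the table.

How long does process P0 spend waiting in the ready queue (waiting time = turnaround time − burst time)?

Gantt: | P4 0-2 | P7 2-3 | P5 3-10 | P3 10-17 | P7 17-26 | P0 26-35 | P1 35-45 | P2 45-57 | P6 57-69 |
Completion: P0=35  P1=45  P2=57  P3=17  P4=2  P5=10  P6=69  P7=26
Turnaround (C−A): P0=32  P1=38  P2=47  P3=8  P4=2  P5=7  P6=58  P7=26
Waiting(P0) = turnaround − burst = 32 − 9 = 23

23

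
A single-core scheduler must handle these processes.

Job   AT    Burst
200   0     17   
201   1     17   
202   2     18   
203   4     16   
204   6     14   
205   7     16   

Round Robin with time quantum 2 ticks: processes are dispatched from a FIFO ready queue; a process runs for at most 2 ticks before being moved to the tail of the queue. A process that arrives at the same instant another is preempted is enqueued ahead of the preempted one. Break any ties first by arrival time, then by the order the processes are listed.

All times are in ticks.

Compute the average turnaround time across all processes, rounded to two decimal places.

Gantt: | 200 0-2 | 201 2-4 | 202 4-6 | 200 6-8 | 203 8-10 | 201 10-12 | 204 12-14 | 202 14-16 | 205 16-18 | 200 18-20 | 203 20-22 | 201 22-24 | 204 24-26 | 202 26-28 | 205 28-30 | 200 30-32 | 203 32-34 | 201 34-36 | 204 36-38 | 202 38-40 | 205 40-42 | 200 42-44 | 203 44-46 | 201 46-48 | 204 48-50 | 202 50-52 | 205 52-54 | 200 54-56 | 203 56-58 | 201 58-60 | 204 60-62 | 202 62-64 | 205 64-66 | 200 66-68 | 203 68-70 | 201 70-72 | 204 72-74 | 202 74-76 | 205 76-78 | 200 78-80 | 203 80-82 | 201 82-84 | 204 84-86 | 202 86-88 | 205 88-90 | 200 90-91 | 203 91-93 | 201 93-94 | 202 94-96 | 205 96-98 |
Completion: 200=91  201=94  202=96  203=93  204=86  205=98
Turnaround (C−A): 200=91  201=93  202=94  203=89  204=80  205=91
Turnaround times: 200=91, 201=93, 202=94, 203=89, 204=80, 205=91
Average turnaround = (91+93+94+89+80+91) / 6 = 538/6 = 89.67

89.67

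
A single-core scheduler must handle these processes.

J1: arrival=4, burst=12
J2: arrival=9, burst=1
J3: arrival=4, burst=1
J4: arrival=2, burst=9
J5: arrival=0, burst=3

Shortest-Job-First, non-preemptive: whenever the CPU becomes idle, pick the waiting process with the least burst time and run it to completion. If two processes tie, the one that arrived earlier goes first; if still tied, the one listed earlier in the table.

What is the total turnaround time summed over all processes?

49

Gantt: | J5 0-3 | J4 3-12 | J3 12-13 | J2 13-14 | J1 14-26 |
Completion: J1=26  J2=14  J3=13  J4=12  J5=3
Turnaround (C−A): J1=22  J2=5  J3=9  J4=10  J5=3
Turnaround = completion − arrival: J1=22, J2=5, J3=9, J4=10, J5=3
Total turnaround = 22 + 5 + 9 + 10 + 3 = 49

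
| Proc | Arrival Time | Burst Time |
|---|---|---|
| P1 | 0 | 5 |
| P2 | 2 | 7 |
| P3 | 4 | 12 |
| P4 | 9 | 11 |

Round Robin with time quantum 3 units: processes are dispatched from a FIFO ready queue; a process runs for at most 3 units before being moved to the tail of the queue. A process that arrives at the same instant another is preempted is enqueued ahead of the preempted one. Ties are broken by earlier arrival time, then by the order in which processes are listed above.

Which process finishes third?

P3

Timeline: | P1 0-3 | P2 3-6 | P1 6-8 | P3 8-11 | P2 11-14 | P4 14-17 | P3 17-20 | P2 20-21 | P4 21-24 | P3 24-27 | P4 27-30 | P3 30-33 | P4 33-35 |
Completion: P1=8  P2=21  P3=33  P4=35
Turnaround (C−A): P1=8  P2=19  P3=29  P4=26
Finish order: P1 → P2 → P3 → P4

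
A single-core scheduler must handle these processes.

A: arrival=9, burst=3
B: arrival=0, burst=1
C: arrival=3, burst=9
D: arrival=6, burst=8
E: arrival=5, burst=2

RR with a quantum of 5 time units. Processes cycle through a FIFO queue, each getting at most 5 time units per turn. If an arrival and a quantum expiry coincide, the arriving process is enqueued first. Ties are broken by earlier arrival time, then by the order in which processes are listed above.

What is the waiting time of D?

11

Gantt: | B 0-1 | idle 1-3 | C 3-8 | E 8-10 | D 10-15 | C 15-19 | A 19-22 | D 22-25 |
Completion: A=22  B=1  C=19  D=25  E=10
Waiting(D) = turnaround − burst = 19 − 8 = 11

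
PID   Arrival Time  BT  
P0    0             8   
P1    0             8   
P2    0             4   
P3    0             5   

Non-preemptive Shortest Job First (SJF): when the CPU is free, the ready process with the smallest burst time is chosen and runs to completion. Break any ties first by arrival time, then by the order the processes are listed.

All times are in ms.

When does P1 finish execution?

Gantt: | P2 0-4 | P3 4-9 | P0 9-17 | P1 17-25 |
Completion: P0=17  P1=25  P2=4  P3=9
Turnaround (C−A): P0=17  P1=25  P2=4  P3=9

25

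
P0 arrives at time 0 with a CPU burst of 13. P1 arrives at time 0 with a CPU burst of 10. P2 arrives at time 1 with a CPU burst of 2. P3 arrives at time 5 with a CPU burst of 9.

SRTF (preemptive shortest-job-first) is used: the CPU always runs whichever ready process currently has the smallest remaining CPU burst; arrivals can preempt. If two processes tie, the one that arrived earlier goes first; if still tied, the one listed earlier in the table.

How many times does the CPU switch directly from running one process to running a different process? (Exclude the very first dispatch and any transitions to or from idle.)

Schedule: | P1 0-1 | P2 1-3 | P1 3-12 | P3 12-21 | P0 21-34 |
Completion: P0=34  P1=12  P2=3  P3=21

4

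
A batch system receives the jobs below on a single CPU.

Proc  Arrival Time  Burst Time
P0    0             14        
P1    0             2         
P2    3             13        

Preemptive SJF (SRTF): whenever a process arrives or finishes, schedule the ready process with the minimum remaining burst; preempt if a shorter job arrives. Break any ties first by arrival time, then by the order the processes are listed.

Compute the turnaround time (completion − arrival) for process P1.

2

Gantt: | P1 0-2 | P0 2-16 | P2 16-29 |
Completion: P0=16  P1=2  P2=29
Turnaround (C−A): P0=16  P1=2  P2=26
Turnaround(P1) = completion − arrival = 2 − 0 = 2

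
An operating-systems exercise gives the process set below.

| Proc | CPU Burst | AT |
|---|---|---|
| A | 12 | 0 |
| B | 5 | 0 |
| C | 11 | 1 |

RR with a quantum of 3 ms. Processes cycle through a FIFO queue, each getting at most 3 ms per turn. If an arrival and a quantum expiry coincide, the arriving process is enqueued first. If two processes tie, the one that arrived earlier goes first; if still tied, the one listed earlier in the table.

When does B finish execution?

Gantt: | A 0-3 | B 3-6 | C 6-9 | A 9-12 | B 12-14 | C 14-17 | A 17-20 | C 20-23 | A 23-26 | C 26-28 |
Completion: A=26  B=14  C=28
Turnaround (C−A): A=26  B=14  C=27

14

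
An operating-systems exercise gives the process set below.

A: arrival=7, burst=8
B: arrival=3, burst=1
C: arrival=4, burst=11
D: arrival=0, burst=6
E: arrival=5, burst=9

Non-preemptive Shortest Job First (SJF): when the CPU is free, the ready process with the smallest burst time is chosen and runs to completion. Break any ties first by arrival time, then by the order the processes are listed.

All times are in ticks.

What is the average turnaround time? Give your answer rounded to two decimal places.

Schedule: | D 0-6 | B 6-7 | A 7-15 | E 15-24 | C 24-35 |
Completion: A=15  B=7  C=35  D=6  E=24
Turnaround (C−A): A=8  B=4  C=31  D=6  E=19
Turnaround times: A=8, B=4, C=31, D=6, E=19
Average turnaround = (8+4+31+6+19) / 5 = 68/5 = 13.60

13.60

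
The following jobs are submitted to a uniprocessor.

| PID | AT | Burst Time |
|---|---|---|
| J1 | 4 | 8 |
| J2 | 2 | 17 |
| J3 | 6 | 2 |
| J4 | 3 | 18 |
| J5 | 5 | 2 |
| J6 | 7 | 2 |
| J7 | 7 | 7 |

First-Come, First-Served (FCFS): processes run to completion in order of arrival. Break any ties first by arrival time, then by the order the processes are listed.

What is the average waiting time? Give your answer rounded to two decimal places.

Schedule: | idle 0-2 | J2 2-19 | J4 19-37 | J1 37-45 | J5 45-47 | J3 47-49 | J6 49-51 | J7 51-58 |
Completion: J1=45  J2=19  J3=49  J4=37  J5=47  J6=51  J7=58
Turnaround (C−A): J1=41  J2=17  J3=43  J4=34  J5=42  J6=44  J7=51
Waiting times: J1=33, J2=0, J3=41, J4=16, J5=40, J6=42, J7=44
Average waiting = (33+0+41+16+40+42+44) / 7 = 216/7 = 30.86

30.86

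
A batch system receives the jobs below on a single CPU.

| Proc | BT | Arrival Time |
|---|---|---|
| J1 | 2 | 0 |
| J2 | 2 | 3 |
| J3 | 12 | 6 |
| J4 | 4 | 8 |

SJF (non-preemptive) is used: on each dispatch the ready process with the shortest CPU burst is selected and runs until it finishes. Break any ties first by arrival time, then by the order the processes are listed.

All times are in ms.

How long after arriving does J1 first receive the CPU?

0

Schedule: | J1 0-2 | idle 2-3 | J2 3-5 | idle 5-6 | J3 6-18 | J4 18-22 |
Completion: J1=2  J2=5  J3=18  J4=22
Response(J1) = first start − arrival = 0 − 0 = 0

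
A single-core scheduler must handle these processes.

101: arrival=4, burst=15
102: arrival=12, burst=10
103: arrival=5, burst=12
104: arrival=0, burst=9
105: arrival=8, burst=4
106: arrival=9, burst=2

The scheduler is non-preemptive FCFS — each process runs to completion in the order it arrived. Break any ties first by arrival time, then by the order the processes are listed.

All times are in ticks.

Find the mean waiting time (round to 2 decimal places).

18.83

Schedule: | 104 0-9 | 101 9-24 | 103 24-36 | 105 36-40 | 106 40-42 | 102 42-52 |
Completion: 101=24  102=52  103=36  104=9  105=40  106=42
Turnaround (C−A): 101=20  102=40  103=31  104=9  105=32  106=33
Waiting times: 101=5, 102=30, 103=19, 104=0, 105=28, 106=31
Average waiting = (5+30+19+0+28+31) / 6 = 113/6 = 18.83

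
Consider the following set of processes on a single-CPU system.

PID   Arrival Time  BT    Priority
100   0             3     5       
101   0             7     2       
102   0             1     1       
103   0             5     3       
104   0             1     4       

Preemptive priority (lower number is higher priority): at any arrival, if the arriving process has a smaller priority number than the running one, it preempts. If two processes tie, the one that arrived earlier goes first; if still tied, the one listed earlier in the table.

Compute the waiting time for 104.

13

Gantt: | 102 0-1 | 101 1-8 | 103 8-13 | 104 13-14 | 100 14-17 |
Completion: 100=17  101=8  102=1  103=13  104=14
Turnaround (C−A): 100=17  101=8  102=1  103=13  104=14
Waiting(104) = turnaround − burst = 14 − 1 = 13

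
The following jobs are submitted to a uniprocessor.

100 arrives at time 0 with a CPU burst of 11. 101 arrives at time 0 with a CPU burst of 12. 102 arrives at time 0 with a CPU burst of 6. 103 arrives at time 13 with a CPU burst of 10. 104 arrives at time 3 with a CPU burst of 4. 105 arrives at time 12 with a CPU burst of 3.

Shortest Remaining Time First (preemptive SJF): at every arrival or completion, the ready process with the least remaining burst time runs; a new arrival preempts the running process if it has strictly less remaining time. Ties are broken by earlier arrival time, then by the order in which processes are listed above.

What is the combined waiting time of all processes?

Gantt: | 102 0-6 | 104 6-10 | 100 10-12 | 105 12-15 | 100 15-24 | 103 24-34 | 101 34-46 |
Completion: 100=24  101=46  102=6  103=34  104=10  105=15
Waiting = turnaround − burst: 100=13, 101=34, 102=0, 103=11, 104=3, 105=0
Total waiting = 13 + 34 + 0 + 11 + 3 + 0 = 61

61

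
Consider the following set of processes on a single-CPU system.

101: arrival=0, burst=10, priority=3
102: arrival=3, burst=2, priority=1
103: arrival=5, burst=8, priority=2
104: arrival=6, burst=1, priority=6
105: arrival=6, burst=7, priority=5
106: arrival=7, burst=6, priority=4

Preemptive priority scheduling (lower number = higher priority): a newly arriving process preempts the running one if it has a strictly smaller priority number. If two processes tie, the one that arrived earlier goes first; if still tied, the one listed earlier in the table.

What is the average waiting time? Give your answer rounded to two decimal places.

11.67

Timeline: | 101 0-3 | 102 3-5 | 103 5-13 | 101 13-20 | 106 20-26 | 105 26-33 | 104 33-34 |
Completion: 101=20  102=5  103=13  104=34  105=33  106=26
Waiting times: 101=10, 102=0, 103=0, 104=27, 105=20, 106=13
Average waiting = (10+0+0+27+20+13) / 6 = 70/6 = 11.67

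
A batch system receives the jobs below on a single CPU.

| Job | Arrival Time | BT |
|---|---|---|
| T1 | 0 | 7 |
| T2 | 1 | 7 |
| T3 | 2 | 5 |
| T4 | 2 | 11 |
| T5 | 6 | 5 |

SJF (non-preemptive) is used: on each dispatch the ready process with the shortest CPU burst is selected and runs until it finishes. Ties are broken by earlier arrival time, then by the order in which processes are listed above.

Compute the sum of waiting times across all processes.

49

Gantt: | T1 0-7 | T3 7-12 | T5 12-17 | T2 17-24 | T4 24-35 |
Completion: T1=7  T2=24  T3=12  T4=35  T5=17
Waiting = turnaround − burst: T1=0, T2=16, T3=5, T4=22, T5=6
Total waiting = 0 + 16 + 5 + 22 + 6 = 49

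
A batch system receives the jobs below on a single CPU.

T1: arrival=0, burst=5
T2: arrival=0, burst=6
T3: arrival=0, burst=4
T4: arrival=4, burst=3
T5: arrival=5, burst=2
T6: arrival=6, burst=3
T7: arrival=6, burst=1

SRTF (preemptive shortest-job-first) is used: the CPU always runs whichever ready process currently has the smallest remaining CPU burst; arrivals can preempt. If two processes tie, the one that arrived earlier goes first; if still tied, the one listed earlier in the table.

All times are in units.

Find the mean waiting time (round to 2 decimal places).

5.57

Timeline: | T3 0-4 | T4 4-7 | T7 7-8 | T5 8-10 | T6 10-13 | T1 13-18 | T2 18-24 |
Completion: T1=18  T2=24  T3=4  T4=7  T5=10  T6=13  T7=8
Turnaround (C−A): T1=18  T2=24  T3=4  T4=3  T5=5  T6=7  T7=2
Waiting times: T1=13, T2=18, T3=0, T4=0, T5=3, T6=4, T7=1
Average waiting = (13+18+0+0+3+4+1) / 7 = 39/7 = 5.57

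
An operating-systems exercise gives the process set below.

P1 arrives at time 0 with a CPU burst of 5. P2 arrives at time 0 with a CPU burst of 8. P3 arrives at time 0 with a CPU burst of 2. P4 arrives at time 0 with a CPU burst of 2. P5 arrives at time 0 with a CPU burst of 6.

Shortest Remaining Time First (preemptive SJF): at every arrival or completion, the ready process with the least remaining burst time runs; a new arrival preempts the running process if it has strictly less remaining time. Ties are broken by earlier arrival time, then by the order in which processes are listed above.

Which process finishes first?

P3

Schedule: | P3 0-2 | P4 2-4 | P1 4-9 | P5 9-15 | P2 15-23 |
Completion: P1=9  P2=23  P3=2  P4=4  P5=15
Turnaround (C−A): P1=9  P2=23  P3=2  P4=4  P5=15
Finish order: P3 → P4 → P1 → P5 → P2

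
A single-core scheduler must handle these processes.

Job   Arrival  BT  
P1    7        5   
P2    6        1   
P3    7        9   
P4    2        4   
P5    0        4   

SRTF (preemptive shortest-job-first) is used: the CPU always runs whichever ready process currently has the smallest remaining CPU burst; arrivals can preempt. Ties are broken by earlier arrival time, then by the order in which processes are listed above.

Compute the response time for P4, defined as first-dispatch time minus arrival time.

2

Schedule: | P5 0-4 | P4 4-6 | P2 6-7 | P4 7-9 | P1 9-14 | P3 14-23 |
Completion: P1=14  P2=7  P3=23  P4=9  P5=4
Response(P4) = first start − arrival = 4 − 2 = 2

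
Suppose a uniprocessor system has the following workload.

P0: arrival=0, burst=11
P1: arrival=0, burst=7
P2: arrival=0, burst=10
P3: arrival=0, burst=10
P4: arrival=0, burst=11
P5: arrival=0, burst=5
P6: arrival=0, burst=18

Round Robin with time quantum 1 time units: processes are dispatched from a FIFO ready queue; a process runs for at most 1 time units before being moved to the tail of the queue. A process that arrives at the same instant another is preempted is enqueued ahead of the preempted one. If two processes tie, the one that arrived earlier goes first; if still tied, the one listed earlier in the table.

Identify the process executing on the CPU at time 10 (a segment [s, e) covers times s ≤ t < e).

Gantt: | P0 0-1 | P1 1-2 | P2 2-3 | P3 3-4 | P4 4-5 | P5 5-6 | P6 6-7 | P0 7-8 | P1 8-9 | P2 9-10 | P3 10-11 | P4 11-12 | P5 12-13 | P6 13-14 | P0 14-15 | P1 15-16 | P2 16-17 | P3 17-18 | P4 18-19 | P5 19-20 | P6 20-21 | P0 21-22 | P1 22-23 | P2 23-24 | P3 24-25 | P4 25-26 | P5 26-27 | P6 27-28 | P0 28-29 | P1 29-30 | P2 30-31 | P3 31-32 | P4 32-33 | P5 33-34 | P6 34-35 | P0 35-36 | P1 36-37 | P2 37-38 | P3 38-39 | P4 39-40 | P6 40-41 | P0 41-42 | P1 42-43 | P2 43-44 | P3 44-45 | P4 45-46 | P6 46-47 | P0 47-48 | P2 48-49 | P3 49-50 | P4 50-51 | P6 51-52 | P0 52-53 | P2 53-54 | P3 54-55 | P4 55-56 | P6 56-57 | P0 57-58 | P2 58-59 | P3 59-60 | P4 60-61 | P6 61-62 | P0 62-63 | P4 63-64 | P6 64-72 |
Completion: P0=63  P1=43  P2=59  P3=60  P4=64  P5=34  P6=72
Turnaround (C−A): P0=63  P1=43  P2=59  P3=60  P4=64  P5=34  P6=72

P3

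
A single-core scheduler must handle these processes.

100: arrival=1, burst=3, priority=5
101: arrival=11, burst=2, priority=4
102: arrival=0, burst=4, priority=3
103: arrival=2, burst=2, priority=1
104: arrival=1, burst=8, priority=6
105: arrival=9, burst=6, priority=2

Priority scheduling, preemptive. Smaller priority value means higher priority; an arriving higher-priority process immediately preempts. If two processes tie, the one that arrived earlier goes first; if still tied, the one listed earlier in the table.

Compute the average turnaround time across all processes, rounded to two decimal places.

Gantt: | 102 0-2 | 103 2-4 | 102 4-6 | 100 6-9 | 105 9-15 | 101 15-17 | 104 17-25 |
Completion: 100=9  101=17  102=6  103=4  104=25  105=15
Turnaround (C−A): 100=8  101=6  102=6  103=2  104=24  105=6
Turnaround times: 100=8, 101=6, 102=6, 103=2, 104=24, 105=6
Average turnaround = (8+6+6+2+24+6) / 6 = 52/6 = 8.67

8.67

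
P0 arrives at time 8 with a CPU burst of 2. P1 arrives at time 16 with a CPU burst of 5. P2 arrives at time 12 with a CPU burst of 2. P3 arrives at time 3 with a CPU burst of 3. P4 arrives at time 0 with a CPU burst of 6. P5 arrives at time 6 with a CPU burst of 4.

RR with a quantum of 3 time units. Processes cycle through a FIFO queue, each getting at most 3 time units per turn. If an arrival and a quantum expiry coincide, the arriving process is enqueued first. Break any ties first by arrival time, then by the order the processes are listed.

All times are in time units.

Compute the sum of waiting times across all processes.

Gantt: | P4 0-3 | P3 3-6 | P4 6-9 | P5 9-12 | P0 12-14 | P2 14-16 | P5 16-17 | P1 17-22 |
Completion: P0=14  P1=22  P2=16  P3=6  P4=9  P5=17
Turnaround (C−A): P0=6  P1=6  P2=4  P3=3  P4=9  P5=11
Waiting = turnaround − burst: P0=4, P1=1, P2=2, P3=0, P4=3, P5=7
Total waiting = 4 + 1 + 2 + 0 + 3 + 7 = 17

17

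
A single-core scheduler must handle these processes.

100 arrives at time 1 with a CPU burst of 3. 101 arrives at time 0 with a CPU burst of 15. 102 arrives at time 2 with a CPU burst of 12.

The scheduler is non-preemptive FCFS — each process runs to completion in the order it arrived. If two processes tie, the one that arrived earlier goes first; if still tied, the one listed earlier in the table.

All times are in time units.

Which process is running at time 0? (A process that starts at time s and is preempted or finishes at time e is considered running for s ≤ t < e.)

Gantt: | 101 0-15 | 100 15-18 | 102 18-30 |
Completion: 100=18  101=15  102=30
Turnaround (C−A): 100=17  101=15  102=28

101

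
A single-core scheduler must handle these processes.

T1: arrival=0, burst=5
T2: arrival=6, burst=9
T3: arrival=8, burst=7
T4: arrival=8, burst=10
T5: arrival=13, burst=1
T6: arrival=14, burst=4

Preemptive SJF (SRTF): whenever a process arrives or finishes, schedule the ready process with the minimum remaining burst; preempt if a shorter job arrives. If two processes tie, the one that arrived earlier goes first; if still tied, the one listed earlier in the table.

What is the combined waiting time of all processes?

Schedule: | T1 0-5 | idle 5-6 | T2 6-13 | T5 13-14 | T2 14-16 | T6 16-20 | T3 20-27 | T4 27-37 |
Completion: T1=5  T2=16  T3=27  T4=37  T5=14  T6=20
Turnaround (C−A): T1=5  T2=10  T3=19  T4=29  T5=1  T6=6
Waiting = turnaround − burst: T1=0, T2=1, T3=12, T4=19, T5=0, T6=2
Total waiting = 0 + 1 + 12 + 19 + 0 + 2 = 34

34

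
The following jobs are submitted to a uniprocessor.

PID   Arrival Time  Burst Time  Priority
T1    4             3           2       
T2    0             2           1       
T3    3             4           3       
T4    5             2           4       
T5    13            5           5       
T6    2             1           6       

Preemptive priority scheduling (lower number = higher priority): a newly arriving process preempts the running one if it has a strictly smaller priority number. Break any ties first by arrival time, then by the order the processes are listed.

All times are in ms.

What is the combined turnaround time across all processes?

25

Schedule: | T2 0-2 | T6 2-3 | T3 3-4 | T1 4-7 | T3 7-10 | T4 10-12 | idle 12-13 | T5 13-18 |
Completion: T1=7  T2=2  T3=10  T4=12  T5=18  T6=3
Turnaround = completion − arrival: T1=3, T2=2, T3=7, T4=7, T5=5, T6=1
Total turnaround = 3 + 2 + 7 + 7 + 5 + 1 = 25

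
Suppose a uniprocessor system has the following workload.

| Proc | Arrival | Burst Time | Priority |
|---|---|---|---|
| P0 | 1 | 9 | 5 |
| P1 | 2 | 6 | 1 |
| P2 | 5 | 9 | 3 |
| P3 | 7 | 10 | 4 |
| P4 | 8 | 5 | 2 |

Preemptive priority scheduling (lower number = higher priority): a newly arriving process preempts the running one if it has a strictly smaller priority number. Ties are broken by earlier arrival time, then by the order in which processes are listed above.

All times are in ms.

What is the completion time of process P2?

22

Schedule: | idle 0-1 | P0 1-2 | P1 2-8 | P4 8-13 | P2 13-22 | P3 22-32 | P0 32-40 |
Completion: P0=40  P1=8  P2=22  P3=32  P4=13
Turnaround (C−A): P0=39  P1=6  P2=17  P3=25  P4=5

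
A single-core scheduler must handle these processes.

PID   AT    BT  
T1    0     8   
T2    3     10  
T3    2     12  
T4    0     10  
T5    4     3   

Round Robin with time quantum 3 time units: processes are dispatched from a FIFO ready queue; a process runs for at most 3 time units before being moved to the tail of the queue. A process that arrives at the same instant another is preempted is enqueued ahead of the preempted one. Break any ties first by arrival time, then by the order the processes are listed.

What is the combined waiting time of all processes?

119

Gantt: | T1 0-3 | T4 3-6 | T3 6-9 | T2 9-12 | T1 12-15 | T5 15-18 | T4 18-21 | T3 21-24 | T2 24-27 | T1 27-29 | T4 29-32 | T3 32-35 | T2 35-38 | T4 38-39 | T3 39-42 | T2 42-43 |
Completion: T1=29  T2=43  T3=42  T4=39  T5=18
Turnaround (C−A): T1=29  T2=40  T3=40  T4=39  T5=14
Waiting = turnaround − burst: T1=21, T2=30, T3=28, T4=29, T5=11
Total waiting = 21 + 30 + 28 + 29 + 11 = 119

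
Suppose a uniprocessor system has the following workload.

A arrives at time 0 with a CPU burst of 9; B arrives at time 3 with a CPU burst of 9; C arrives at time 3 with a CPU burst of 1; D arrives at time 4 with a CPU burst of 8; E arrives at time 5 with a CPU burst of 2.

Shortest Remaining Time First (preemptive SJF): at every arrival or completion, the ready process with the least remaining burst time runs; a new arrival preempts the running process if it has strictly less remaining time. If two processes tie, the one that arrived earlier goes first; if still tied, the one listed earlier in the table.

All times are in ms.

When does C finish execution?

4

Gantt: | A 0-3 | C 3-4 | A 4-5 | E 5-7 | A 7-12 | D 12-20 | B 20-29 |
Completion: A=12  B=29  C=4  D=20  E=7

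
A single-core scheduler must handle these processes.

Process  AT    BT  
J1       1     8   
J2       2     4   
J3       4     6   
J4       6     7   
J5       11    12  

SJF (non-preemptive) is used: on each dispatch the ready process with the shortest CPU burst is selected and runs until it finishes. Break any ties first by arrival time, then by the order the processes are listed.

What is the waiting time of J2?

Schedule: | idle 0-1 | J1 1-9 | J2 9-13 | J3 13-19 | J4 19-26 | J5 26-38 |
Completion: J1=9  J2=13  J3=19  J4=26  J5=38
Waiting(J2) = turnaround − burst = 11 − 4 = 7

7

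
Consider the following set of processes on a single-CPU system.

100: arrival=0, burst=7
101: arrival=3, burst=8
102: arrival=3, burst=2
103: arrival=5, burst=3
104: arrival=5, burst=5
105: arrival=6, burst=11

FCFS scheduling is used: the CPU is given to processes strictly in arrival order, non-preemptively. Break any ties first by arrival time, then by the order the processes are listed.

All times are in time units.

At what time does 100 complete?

Timeline: | 100 0-7 | 101 7-15 | 102 15-17 | 103 17-20 | 104 20-25 | 105 25-36 |
Completion: 100=7  101=15  102=17  103=20  104=25  105=36
Turnaround (C−A): 100=7  101=12  102=14  103=15  104=20  105=30

7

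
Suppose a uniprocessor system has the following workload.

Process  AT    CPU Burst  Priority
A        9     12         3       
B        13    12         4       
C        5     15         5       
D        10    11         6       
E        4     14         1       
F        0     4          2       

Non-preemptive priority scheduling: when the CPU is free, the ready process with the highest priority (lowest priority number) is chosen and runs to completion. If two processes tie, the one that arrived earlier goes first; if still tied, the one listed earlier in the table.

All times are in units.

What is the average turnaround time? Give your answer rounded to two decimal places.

Gantt: | F 0-4 | E 4-18 | A 18-30 | B 30-42 | C 42-57 | D 57-68 |
Completion: A=30  B=42  C=57  D=68  E=18  F=4
Turnaround (C−A): A=21  B=29  C=52  D=58  E=14  F=4
Turnaround times: A=21, B=29, C=52, D=58, E=14, F=4
Average turnaround = (21+29+52+58+14+4) / 6 = 178/6 = 29.67

29.67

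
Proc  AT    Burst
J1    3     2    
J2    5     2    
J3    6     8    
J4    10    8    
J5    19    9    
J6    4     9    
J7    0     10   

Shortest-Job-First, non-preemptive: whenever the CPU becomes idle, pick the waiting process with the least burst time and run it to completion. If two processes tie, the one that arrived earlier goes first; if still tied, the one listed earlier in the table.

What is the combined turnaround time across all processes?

Timeline: | J7 0-10 | J1 10-12 | J2 12-14 | J3 14-22 | J4 22-30 | J6 30-39 | J5 39-48 |
Completion: J1=12  J2=14  J3=22  J4=30  J5=48  J6=39  J7=10
Turnaround (C−A): J1=9  J2=9  J3=16  J4=20  J5=29  J6=35  J7=10
Turnaround = completion − arrival: J1=9, J2=9, J3=16, J4=20, J5=29, J6=35, J7=10
Total turnaround = 9 + 9 + 16 + 20 + 29 + 35 + 10 = 128

128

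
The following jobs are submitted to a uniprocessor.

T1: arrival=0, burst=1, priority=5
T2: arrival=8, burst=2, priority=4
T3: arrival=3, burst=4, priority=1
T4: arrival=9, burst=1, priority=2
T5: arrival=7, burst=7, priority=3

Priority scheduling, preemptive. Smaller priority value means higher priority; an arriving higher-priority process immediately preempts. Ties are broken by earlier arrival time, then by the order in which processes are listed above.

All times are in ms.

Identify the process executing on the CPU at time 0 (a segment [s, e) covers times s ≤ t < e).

T1

Timeline: | T1 0-1 | idle 1-3 | T3 3-7 | T5 7-9 | T4 9-10 | T5 10-15 | T2 15-17 |
Completion: T1=1  T2=17  T3=7  T4=10  T5=15
Turnaround (C−A): T1=1  T2=9  T3=4  T4=1  T5=8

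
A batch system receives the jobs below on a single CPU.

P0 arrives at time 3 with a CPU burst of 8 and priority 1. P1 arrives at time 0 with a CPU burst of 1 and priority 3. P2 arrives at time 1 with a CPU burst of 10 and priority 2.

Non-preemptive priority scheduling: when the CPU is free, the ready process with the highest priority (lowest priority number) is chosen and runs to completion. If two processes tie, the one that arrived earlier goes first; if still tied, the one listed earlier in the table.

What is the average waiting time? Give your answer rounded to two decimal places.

2.67

Timeline: | P1 0-1 | P2 1-11 | P0 11-19 |
Completion: P0=19  P1=1  P2=11
Waiting times: P0=8, P1=0, P2=0
Average waiting = (8+0+0) / 3 = 8/3 = 2.67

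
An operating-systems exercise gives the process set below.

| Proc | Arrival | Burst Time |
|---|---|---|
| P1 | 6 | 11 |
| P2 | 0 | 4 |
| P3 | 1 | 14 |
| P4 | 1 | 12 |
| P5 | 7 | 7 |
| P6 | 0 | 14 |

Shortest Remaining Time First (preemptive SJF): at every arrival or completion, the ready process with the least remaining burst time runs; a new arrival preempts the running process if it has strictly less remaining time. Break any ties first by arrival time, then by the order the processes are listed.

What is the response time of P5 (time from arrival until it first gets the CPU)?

0

Gantt: | P2 0-4 | P4 4-7 | P5 7-14 | P4 14-23 | P1 23-34 | P6 34-48 | P3 48-62 |
Completion: P1=34  P2=4  P3=62  P4=23  P5=14  P6=48
Turnaround (C−A): P1=28  P2=4  P3=61  P4=22  P5=7  P6=48
Response(P5) = first start − arrival = 7 − 7 = 0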